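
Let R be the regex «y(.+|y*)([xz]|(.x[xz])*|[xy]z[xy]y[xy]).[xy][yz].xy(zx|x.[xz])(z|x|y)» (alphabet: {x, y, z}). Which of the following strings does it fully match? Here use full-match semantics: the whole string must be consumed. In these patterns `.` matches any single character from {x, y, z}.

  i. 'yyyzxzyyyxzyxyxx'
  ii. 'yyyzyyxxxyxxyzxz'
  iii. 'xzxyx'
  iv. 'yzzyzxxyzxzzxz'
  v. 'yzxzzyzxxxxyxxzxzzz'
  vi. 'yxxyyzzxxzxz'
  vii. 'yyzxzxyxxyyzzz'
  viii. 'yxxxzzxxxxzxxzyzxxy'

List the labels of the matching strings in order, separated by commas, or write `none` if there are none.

i → no match
ii → match
iii → no match — must start with 'y'
iv → no match
v → no match
vi → no match
vii → no match
viii → no match

ii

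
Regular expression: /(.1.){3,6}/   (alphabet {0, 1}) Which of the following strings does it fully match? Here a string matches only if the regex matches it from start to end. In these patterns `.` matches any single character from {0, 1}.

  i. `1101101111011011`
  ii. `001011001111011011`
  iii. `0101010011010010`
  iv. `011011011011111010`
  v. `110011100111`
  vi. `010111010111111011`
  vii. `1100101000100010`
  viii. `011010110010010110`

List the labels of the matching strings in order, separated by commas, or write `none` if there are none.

i → no match
ii → no match
iii → no match
iv → match
v → no match
vi → match
vii → no match
viii → match

iv, vi, viii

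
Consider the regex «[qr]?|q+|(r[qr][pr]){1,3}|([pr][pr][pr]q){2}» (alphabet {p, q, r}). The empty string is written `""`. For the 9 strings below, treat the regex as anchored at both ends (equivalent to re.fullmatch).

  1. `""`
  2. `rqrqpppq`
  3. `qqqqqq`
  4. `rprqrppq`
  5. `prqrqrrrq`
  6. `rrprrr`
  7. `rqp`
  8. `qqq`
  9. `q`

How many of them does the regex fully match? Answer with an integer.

1 → match
2 → no match
3 → match
4 → match
5 → no match
6 → match
7 → match
8 → match
9 → match
Total matched: 7

7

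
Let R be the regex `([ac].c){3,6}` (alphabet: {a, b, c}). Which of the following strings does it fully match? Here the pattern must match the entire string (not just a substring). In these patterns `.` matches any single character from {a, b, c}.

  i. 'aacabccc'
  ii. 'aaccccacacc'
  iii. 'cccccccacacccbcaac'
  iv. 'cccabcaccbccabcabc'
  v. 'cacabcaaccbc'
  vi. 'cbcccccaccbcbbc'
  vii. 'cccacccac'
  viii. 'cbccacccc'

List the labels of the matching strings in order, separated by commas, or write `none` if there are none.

iii, v, vii, viii

i → no match
ii → no match
iii → match
iv → no match
v → match
vi → no match
vii → match
viii → match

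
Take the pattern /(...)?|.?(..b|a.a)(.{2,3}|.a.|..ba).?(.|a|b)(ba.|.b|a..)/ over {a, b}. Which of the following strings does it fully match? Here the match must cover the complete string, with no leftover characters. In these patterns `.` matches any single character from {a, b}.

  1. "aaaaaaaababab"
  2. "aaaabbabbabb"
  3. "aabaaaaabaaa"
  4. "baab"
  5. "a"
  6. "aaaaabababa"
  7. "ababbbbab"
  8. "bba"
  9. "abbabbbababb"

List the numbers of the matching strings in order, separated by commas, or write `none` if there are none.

1 → no match
2 → match
3 → match
4 → no match
5 → no match
6 → match
7 → match
8 → match
9 → no match

2, 3, 6, 7, 8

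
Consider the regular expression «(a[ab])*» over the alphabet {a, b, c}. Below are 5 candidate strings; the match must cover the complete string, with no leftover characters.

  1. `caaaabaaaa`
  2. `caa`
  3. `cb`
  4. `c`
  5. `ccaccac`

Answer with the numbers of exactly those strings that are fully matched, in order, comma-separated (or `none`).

none

1. `caaaabaaaa` → no match
2. `caa` → no match
3. `cb` → no match
4. `c` → no match
5. `ccaccac` → no match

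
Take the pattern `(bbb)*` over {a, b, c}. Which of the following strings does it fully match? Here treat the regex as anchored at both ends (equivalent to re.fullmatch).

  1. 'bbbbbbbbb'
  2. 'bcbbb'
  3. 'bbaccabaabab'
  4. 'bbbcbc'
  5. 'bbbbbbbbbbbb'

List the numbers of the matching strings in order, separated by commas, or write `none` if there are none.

1 → match
2 → no match
3 → no match
4 → no match
5 → match

1, 5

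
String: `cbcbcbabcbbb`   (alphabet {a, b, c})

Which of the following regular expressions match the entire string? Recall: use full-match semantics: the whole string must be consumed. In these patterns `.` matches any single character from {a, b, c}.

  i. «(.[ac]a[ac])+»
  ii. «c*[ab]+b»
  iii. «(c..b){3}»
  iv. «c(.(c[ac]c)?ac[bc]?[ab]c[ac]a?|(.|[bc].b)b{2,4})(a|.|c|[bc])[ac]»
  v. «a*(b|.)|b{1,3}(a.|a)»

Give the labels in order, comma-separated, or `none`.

i → no match
ii → no match
iii → match
iv → no match
v → no match

iii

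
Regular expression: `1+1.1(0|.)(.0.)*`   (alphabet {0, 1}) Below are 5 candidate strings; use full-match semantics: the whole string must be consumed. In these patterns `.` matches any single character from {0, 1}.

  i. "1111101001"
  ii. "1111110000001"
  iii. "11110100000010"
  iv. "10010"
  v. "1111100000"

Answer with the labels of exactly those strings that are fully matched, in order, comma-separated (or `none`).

i → no match
ii → match
iii → no match
iv → no match
v → no match

ii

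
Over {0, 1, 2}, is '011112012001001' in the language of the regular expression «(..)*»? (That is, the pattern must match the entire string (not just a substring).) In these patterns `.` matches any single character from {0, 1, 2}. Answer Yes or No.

No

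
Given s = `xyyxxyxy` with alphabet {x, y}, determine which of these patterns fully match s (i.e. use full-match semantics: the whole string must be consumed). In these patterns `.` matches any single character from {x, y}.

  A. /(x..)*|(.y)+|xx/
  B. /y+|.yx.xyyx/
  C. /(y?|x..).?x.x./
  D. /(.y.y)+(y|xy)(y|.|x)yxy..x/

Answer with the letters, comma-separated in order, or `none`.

C

A → no match
B → no match
C → match
D → no match — must end with `x`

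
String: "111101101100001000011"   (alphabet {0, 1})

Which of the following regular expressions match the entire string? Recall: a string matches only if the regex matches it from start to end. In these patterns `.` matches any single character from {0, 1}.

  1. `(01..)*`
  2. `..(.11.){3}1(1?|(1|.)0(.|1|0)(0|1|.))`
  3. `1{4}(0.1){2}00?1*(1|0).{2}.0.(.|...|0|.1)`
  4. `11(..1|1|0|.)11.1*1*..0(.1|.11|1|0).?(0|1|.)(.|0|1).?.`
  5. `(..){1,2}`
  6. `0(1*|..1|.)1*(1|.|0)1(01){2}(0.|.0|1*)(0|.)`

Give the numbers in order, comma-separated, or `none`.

1 → no match
2 → no match
3 → match
4 → no match
5 → no match
6 → no match — must start with "0"

3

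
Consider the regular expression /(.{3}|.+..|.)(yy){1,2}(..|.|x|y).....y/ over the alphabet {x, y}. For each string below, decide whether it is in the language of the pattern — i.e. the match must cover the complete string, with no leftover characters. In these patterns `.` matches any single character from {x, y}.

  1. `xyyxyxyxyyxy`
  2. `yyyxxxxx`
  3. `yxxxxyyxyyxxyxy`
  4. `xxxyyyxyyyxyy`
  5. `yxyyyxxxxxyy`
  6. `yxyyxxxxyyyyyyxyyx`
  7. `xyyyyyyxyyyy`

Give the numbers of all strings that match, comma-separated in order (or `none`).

1 → no match
2 → no match — must end with `y`
3 → match
4 → match
5 → match
6 → no match — must end with `y`
7 → match

3, 4, 5, 7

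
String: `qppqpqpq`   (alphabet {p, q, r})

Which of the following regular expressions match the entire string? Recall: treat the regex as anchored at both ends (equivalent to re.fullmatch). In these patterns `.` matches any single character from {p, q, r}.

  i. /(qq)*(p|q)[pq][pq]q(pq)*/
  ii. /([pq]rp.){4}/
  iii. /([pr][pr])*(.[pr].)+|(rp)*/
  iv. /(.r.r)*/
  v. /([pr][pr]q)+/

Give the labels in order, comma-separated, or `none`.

i → match
ii → no match
iii → no match
iv → no match
v → no match

i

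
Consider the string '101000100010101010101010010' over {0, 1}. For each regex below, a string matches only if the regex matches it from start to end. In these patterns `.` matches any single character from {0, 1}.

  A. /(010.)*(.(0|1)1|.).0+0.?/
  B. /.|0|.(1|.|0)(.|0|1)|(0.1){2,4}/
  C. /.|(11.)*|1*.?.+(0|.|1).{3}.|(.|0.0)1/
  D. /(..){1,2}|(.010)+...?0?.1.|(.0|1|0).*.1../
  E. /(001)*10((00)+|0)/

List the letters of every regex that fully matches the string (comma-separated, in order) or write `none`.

A → no match
B → no match
C → match
D → match
E → no match

C, D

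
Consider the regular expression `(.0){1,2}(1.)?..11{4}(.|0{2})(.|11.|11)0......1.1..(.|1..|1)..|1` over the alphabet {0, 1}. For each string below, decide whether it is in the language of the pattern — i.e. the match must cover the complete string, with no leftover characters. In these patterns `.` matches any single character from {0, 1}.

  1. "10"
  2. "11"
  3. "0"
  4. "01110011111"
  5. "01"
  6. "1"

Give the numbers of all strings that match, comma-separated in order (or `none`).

6

1. "10" → no match
2. "11" → no match
3. "0" → no match
4. "01110011111" → no match
5. "01" → no match
6. "1" → match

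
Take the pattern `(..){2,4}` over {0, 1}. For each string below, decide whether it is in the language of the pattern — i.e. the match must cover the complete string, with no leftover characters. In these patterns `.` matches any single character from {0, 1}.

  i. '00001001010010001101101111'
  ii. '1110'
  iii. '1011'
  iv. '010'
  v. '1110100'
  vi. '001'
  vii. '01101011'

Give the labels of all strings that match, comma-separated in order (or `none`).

ii, iii, vii

i → no match
ii → match
iii → match
iv → no match
v → no match
vi → no match
vii → match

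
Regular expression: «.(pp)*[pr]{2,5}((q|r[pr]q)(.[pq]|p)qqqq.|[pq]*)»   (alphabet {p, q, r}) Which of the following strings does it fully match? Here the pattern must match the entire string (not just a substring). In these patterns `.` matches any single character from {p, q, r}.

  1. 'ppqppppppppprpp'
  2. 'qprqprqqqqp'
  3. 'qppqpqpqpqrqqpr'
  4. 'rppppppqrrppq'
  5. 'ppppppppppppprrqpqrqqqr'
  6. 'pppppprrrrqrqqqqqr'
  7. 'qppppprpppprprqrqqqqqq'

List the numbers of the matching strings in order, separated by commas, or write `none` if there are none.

6

1 → no match
2. 'qprqprqqqqp' → no match
3 → no match
4 → no match
5 → no match
6 → match
7 → no match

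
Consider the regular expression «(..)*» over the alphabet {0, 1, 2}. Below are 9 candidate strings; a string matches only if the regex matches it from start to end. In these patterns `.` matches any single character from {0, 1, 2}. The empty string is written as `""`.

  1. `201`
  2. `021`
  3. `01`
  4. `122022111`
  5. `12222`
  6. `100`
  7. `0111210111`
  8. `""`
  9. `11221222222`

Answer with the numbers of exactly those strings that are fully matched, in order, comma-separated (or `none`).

3, 7, 8

1 → no match
2 → no match
3 → match
4 → no match
5 → no match
6 → no match
7 → match
8 → match
9 → no match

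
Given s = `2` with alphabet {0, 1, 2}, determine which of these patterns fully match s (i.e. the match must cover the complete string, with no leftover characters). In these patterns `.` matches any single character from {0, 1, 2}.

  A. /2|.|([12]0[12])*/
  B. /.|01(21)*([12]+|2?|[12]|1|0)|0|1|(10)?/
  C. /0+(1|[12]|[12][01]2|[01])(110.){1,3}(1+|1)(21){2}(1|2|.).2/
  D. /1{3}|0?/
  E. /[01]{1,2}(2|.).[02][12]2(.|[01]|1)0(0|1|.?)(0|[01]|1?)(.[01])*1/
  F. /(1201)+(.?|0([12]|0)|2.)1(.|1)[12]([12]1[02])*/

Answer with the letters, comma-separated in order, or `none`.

A → match
B → match
C → no match — must start with `0`
D → no match
E → no match — must end with `1`
F → no match — must start with `1201`

A, B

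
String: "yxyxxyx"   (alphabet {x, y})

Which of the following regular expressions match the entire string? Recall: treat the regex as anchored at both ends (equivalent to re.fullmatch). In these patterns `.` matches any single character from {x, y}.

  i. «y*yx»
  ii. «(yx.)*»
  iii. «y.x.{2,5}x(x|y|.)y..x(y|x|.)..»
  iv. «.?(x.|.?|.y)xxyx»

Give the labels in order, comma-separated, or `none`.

iv

i → no match
ii → no match
iii → no match
iv → match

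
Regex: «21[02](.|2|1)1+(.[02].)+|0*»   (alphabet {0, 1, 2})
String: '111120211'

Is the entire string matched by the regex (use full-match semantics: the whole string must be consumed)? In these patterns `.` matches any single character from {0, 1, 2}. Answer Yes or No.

No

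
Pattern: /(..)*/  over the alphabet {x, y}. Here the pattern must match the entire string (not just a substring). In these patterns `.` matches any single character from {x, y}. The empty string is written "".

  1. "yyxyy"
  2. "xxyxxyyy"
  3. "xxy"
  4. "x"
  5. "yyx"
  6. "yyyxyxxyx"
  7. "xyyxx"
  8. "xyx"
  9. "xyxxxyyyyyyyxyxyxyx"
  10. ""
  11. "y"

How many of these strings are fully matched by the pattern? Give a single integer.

1. "yyxyy" → no match
2. "xxyxxyyy" → match
3. "xxy" → no match
4. "x" → no match
5. "yyx" → no match
6. "yyyxyxxyx" → no match
7. "xyyxx" → no match
8. "xyx" → no match
9 → no match
10. "" → match
11. "y" → no match
Total matched: 2

2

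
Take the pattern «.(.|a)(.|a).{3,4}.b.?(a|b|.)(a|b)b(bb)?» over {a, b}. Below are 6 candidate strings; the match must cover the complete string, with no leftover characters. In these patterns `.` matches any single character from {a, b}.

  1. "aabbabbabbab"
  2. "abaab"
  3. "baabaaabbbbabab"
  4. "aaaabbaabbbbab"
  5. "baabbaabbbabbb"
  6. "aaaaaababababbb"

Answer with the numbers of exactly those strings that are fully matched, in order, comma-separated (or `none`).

1. "aabbabbabbab" → match
2. "abaab" → no match
3 → no match
4 → no match
5 → match
6 → match

1, 5, 6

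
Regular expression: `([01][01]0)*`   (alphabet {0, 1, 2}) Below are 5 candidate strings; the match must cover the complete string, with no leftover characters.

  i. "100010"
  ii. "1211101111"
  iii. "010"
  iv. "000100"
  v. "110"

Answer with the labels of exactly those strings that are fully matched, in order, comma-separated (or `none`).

i, iii, iv, v

i. "100010" → match
ii. "1211101111" → no match
iii. "010" → match
iv. "000100" → match
v. "110" → match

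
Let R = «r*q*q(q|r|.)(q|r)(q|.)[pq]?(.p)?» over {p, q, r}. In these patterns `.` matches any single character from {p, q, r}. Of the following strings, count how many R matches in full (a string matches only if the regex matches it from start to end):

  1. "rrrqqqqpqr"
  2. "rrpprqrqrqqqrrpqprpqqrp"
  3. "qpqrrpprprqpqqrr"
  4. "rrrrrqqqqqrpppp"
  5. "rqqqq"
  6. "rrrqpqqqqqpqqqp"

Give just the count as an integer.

1 → match
2 → no match
3 → no match
4 → match
5 → match
6 → no match
Total matched: 3

3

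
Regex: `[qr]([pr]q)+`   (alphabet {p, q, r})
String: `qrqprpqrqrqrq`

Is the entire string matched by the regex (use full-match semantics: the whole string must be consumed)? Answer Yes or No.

No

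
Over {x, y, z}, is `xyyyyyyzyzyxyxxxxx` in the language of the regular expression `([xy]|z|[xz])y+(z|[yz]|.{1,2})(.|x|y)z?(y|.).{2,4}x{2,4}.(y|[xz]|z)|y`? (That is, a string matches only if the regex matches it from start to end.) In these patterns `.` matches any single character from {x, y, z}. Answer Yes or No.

Yes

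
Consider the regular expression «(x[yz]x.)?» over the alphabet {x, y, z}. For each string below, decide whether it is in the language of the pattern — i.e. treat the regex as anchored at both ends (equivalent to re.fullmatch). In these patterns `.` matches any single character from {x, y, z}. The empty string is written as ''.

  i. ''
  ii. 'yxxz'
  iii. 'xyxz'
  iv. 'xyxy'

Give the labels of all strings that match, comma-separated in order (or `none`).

i → match
ii → no match
iii → match
iv → match

i, iii, iv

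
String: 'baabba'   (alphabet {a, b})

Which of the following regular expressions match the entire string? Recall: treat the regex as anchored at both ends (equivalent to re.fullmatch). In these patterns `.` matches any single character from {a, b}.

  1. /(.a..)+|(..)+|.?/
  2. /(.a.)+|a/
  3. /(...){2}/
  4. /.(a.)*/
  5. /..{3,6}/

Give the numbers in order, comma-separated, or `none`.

1, 3, 5

1 → match
2 → no match
3 → match
4 → no match
5 → match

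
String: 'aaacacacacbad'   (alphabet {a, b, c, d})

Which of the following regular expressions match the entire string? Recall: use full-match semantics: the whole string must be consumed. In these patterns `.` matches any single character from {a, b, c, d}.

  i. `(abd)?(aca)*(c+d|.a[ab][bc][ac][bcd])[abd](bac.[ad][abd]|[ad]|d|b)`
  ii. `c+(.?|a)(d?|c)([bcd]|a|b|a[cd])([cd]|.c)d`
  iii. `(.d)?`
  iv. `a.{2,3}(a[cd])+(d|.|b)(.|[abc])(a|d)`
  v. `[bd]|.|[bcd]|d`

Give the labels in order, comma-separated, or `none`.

i → no match
ii → no match — must start with 'c'
iii → no match
iv → match
v → no match

iv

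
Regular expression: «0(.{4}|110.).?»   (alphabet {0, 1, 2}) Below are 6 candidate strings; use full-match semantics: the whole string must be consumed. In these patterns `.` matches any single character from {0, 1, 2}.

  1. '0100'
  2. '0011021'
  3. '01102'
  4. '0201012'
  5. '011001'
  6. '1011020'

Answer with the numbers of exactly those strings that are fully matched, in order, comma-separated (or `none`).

3, 5

1. '0100' → no match
2. '0011021' → no match
3. '01102' → match
4. '0201012' → no match
5. '011001' → match
6. '1011020' → no match — must start with '0'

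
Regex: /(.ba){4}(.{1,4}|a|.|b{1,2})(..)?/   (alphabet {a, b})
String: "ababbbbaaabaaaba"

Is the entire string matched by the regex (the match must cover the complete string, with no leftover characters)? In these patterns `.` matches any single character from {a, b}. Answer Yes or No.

No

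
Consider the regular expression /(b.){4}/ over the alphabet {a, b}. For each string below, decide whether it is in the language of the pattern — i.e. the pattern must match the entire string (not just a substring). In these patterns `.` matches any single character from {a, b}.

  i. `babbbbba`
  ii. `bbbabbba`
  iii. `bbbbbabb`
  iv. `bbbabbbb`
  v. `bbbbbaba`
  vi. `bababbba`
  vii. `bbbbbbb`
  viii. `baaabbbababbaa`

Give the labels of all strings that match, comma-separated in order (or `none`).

i, ii, iii, iv, v, vi

i. `babbbbba` → match
ii. `bbbabbba` → match
iii. `bbbbbabb` → match
iv. `bbbabbbb` → match
v. `bbbbbaba` → match
vi. `bababbba` → match
vii. `bbbbbbb` → no match
viii → no match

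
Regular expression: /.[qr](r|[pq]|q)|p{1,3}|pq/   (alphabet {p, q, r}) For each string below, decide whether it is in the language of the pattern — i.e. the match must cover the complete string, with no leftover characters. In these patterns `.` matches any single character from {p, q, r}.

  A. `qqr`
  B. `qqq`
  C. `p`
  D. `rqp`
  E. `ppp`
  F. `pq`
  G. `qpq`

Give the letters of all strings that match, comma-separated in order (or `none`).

A, B, C, D, E, F

A → match
B → match
C → match
D → match
E → match
F → match
G → no match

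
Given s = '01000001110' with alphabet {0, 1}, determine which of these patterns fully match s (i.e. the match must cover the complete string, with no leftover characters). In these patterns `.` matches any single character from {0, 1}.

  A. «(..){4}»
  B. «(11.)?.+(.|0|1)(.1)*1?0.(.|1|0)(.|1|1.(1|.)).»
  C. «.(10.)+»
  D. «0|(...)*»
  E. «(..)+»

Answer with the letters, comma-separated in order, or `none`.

A → no match
B → match
C → no match
D → no match
E → no match

B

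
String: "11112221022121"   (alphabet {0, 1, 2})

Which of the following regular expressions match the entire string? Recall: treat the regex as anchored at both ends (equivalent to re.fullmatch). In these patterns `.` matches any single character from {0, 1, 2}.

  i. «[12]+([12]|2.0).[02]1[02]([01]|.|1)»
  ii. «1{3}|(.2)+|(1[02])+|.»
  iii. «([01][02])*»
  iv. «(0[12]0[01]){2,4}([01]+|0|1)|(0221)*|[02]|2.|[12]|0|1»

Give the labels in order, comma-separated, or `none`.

i

i → match
ii → no match
iii → no match
iv → no match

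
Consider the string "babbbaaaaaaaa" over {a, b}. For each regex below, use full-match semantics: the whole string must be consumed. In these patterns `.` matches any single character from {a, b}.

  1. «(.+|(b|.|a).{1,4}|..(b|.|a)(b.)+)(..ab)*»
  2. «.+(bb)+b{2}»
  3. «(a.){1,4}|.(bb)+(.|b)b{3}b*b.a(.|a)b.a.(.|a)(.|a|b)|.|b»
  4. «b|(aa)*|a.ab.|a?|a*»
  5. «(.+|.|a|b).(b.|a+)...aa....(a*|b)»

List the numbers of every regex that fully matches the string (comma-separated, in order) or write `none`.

1, 5

1 → match
2 → no match — must end with "b"
3 → no match
4 → no match
5 → match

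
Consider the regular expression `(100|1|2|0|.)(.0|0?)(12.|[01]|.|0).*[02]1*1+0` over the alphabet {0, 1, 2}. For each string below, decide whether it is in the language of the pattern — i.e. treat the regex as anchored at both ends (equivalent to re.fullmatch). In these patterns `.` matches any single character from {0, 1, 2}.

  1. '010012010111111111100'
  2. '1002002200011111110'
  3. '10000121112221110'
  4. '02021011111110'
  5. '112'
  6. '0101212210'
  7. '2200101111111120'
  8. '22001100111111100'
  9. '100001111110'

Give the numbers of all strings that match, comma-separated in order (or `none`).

2, 3, 4, 6, 9

1 → no match — must end with '10'
2 → match
3 → match
4 → match
5 → no match — must end with '10'
6 → match
7 → no match — must end with '10'
8 → no match — must end with '10'
9 → match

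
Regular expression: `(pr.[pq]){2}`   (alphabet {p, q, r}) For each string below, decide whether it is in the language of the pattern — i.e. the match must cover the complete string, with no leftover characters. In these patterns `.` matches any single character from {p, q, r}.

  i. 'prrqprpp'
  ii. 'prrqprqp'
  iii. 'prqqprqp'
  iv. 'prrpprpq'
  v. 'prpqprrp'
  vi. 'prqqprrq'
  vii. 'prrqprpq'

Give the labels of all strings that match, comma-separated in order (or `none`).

i, ii, iii, iv, v, vi, vii

i → match
ii → match
iii → match
iv → match
v → match
vi → match
vii → match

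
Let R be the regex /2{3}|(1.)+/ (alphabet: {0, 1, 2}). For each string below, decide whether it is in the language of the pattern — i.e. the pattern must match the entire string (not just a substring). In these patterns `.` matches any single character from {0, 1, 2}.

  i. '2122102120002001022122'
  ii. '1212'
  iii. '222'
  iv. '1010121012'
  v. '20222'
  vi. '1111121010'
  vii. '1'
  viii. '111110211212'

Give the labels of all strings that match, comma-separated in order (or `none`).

ii, iii, iv, vi

i → no match
ii → match
iii → match
iv → match
v → no match
vi → match
vii → no match
viii → no match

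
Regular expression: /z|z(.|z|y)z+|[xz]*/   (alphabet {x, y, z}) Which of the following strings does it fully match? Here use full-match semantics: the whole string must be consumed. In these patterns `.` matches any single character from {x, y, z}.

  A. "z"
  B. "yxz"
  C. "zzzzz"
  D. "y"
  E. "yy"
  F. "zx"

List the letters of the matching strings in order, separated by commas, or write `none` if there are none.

A, C, F

A → match
B → no match
C → match
D → no match
E → no match
F → match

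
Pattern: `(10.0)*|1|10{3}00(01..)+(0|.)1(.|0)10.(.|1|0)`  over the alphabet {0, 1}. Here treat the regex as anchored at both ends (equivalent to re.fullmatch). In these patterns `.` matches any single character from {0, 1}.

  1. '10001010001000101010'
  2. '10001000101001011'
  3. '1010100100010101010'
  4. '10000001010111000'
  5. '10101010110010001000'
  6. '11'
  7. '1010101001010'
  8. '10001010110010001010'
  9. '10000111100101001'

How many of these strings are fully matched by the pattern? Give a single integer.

1 → no match
2 → no match
3 → no match
4 → match
5 → no match
6. '11' → no match
7 → no match
8 → no match
9 → no match
Total matched: 1

1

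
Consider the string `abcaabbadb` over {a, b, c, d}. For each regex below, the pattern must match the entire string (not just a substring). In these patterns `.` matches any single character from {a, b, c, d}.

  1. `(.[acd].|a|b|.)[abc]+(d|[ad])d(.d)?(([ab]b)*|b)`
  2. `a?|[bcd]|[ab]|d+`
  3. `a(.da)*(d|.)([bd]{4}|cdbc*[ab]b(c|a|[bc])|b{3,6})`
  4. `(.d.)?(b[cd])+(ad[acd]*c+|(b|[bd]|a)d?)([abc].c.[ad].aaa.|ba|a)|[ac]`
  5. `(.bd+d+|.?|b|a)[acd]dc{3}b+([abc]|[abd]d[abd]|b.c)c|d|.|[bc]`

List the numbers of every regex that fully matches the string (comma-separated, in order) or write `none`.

1 → match
2 → no match
3 → no match
4 → no match
5 → no match

1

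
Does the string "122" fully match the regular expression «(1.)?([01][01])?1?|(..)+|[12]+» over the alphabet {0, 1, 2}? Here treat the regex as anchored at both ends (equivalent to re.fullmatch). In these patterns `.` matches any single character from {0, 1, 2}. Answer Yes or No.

Yes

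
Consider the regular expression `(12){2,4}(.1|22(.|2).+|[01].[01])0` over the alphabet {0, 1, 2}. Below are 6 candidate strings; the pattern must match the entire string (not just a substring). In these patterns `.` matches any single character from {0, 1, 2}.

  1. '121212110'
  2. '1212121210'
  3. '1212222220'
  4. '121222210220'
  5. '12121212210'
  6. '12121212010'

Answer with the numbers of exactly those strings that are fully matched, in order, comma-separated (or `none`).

1, 2, 3, 4, 5, 6

1 → match
2 → match
3 → match
4 → match
5 → match
6 → match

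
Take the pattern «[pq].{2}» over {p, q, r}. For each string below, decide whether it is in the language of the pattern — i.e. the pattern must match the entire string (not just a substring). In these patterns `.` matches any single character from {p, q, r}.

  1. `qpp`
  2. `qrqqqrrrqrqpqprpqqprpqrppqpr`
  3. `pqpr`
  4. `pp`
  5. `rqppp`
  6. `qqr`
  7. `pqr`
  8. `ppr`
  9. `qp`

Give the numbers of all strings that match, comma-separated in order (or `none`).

1 → match
2 → no match
3 → no match
4 → no match
5 → no match
6 → match
7 → match
8 → match
9 → no match

1, 6, 7, 8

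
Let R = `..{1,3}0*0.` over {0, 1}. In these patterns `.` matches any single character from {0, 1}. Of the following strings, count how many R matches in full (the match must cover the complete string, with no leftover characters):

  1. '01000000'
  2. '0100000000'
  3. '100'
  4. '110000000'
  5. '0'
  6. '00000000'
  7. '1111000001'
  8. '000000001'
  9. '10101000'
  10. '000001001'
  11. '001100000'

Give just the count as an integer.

1 → match
2 → match
3 → no match
4 → match
5 → no match
6 → match
7 → match
8 → match
9 → no match
10 → no match
11 → match
Total matched: 7

7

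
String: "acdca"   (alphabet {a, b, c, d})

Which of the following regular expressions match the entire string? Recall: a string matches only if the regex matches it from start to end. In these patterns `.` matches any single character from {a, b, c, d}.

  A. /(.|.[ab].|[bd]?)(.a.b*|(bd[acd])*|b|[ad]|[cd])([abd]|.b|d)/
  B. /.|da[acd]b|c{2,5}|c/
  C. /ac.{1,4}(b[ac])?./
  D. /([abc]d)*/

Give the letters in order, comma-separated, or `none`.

A → no match
B → no match
C → match
D → no match

C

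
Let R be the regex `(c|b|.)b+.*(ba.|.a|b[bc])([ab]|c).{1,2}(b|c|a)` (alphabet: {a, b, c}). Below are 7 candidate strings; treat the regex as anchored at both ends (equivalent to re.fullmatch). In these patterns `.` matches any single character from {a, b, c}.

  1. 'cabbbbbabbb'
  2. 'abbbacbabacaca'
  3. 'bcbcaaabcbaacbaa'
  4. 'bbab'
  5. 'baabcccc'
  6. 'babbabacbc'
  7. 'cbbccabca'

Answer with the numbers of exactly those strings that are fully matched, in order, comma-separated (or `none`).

2, 7

1 → no match
2 → match
3 → no match
4 → no match
5 → no match
6 → no match
7 → match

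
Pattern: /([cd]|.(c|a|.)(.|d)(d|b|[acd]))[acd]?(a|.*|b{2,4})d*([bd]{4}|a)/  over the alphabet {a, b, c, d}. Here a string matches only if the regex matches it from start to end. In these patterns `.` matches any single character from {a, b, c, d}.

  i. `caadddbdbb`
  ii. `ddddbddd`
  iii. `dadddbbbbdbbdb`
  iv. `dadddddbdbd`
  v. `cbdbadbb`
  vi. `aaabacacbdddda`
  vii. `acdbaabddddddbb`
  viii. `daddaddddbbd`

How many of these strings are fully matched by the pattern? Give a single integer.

i → match
ii → match
iii → match
iv → match
v → no match
vi → match
vii → match
viii → match
Total matched: 7

7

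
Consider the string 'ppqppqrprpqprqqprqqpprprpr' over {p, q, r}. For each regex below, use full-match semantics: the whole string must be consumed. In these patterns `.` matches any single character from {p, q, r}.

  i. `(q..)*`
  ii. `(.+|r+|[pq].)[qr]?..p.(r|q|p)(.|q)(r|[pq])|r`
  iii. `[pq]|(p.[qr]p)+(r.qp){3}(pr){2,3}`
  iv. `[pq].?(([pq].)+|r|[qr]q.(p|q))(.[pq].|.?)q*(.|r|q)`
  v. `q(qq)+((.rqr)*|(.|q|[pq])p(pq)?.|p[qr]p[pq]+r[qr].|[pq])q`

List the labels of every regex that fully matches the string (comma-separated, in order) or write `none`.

i → no match
ii → no match
iii → match
iv → no match
v → no match — must start with 'qqq'

iii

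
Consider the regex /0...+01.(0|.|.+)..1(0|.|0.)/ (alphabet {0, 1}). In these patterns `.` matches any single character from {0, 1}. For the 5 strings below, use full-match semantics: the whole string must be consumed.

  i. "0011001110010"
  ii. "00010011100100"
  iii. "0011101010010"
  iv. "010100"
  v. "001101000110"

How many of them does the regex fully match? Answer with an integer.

4

i → match
ii → match
iii → match
iv → no match
v → match
Total matched: 4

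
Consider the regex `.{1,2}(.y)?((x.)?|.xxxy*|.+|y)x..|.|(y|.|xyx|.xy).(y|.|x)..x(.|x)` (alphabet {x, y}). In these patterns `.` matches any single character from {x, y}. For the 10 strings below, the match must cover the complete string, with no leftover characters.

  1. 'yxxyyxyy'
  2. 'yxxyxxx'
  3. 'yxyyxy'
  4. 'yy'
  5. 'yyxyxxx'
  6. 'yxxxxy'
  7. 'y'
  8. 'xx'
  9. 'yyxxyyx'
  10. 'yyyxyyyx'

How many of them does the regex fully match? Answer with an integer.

5

1 → match
2 → match
3 → no match
4 → no match
5 → match
6 → match
7 → match
8 → no match
9 → no match
10 → no match
Total matched: 5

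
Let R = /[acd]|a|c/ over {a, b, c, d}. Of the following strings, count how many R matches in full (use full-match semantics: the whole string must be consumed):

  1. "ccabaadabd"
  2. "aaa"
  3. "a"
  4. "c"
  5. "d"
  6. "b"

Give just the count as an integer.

1. "ccabaadabd" → no match
2. "aaa" → no match
3. "a" → match
4. "c" → match
5. "d" → match
6. "b" → no match
Total matched: 3

3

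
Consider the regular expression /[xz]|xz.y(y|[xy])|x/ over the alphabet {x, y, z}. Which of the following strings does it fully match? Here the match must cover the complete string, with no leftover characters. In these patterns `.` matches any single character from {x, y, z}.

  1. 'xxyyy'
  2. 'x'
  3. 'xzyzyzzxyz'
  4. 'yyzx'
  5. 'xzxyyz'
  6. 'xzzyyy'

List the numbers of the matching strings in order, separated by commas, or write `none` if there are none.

2

1 → no match
2 → match
3 → no match
4 → no match
5 → no match
6 → no match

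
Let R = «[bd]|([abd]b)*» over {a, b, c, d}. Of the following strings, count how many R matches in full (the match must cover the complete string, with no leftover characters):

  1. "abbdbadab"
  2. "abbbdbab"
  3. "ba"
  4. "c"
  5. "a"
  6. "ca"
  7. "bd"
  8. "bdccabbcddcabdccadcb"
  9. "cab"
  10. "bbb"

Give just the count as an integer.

1 → no match
2 → match
3 → no match
4 → no match
5 → no match
6 → no match
7 → no match
8 → no match
9 → no match
10 → no match
Total matched: 1

1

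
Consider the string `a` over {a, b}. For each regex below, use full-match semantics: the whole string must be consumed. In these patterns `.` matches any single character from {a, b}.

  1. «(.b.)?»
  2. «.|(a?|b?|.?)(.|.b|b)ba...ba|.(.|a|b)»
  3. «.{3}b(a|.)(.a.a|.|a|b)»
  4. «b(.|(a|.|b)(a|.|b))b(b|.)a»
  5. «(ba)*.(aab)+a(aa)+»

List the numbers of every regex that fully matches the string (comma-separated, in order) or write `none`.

2

1 → no match
2 → match
3 → no match
4 → no match — must start with `b`
5 → no match — must end with `aa`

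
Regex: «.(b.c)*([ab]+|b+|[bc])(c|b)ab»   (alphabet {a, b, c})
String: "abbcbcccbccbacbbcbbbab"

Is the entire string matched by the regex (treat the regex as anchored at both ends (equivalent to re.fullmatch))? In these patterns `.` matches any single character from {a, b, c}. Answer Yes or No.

No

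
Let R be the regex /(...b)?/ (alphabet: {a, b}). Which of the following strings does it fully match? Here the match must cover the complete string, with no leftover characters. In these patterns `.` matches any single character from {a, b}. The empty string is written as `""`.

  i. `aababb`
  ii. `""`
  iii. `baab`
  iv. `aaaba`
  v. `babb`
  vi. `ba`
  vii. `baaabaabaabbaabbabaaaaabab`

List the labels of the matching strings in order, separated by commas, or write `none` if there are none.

i → no match
ii → match
iii → match
iv → no match
v → match
vi → no match
vii → no match

ii, iii, v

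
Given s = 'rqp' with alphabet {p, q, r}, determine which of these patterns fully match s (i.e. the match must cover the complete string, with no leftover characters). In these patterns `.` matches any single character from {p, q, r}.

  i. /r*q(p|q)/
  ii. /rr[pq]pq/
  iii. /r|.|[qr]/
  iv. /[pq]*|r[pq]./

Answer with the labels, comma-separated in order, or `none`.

i → match
ii → no match — must start with 'rr'
iii → no match
iv → match

i, iv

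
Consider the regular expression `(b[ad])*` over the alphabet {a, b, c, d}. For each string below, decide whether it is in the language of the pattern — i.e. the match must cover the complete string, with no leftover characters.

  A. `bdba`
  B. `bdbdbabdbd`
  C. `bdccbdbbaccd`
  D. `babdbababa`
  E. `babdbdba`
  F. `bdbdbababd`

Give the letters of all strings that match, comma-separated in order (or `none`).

A, B, D, E, F

A → match
B → match
C → no match
D → match
E → match
F → match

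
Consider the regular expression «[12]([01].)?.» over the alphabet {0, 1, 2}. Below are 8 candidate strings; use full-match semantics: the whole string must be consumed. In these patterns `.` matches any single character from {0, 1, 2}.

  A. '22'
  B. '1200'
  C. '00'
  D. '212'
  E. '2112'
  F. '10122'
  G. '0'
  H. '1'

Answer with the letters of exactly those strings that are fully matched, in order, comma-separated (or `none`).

A, E

A → match
B → no match
C → no match
D → no match
E → match
F → no match
G → no match
H → no match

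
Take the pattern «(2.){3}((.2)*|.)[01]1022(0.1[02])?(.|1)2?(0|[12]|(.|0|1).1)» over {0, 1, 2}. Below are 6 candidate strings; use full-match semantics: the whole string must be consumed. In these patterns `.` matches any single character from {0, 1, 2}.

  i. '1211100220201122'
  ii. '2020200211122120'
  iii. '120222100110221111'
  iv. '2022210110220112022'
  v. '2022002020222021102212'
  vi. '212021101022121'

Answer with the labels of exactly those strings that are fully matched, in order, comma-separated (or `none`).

iv, vi

i → no match — must start with '2'
ii → no match
iii → no match — must start with '2'
iv → match
v → no match
vi → match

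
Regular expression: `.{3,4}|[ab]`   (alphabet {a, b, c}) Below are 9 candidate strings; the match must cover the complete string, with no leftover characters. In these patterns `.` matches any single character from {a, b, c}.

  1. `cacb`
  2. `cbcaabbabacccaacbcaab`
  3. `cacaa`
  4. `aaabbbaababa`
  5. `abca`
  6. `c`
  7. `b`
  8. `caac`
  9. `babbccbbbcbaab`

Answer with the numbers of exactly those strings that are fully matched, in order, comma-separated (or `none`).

1 → match
2 → no match
3 → no match
4 → no match
5 → match
6 → no match
7 → match
8 → match
9 → no match

1, 5, 7, 8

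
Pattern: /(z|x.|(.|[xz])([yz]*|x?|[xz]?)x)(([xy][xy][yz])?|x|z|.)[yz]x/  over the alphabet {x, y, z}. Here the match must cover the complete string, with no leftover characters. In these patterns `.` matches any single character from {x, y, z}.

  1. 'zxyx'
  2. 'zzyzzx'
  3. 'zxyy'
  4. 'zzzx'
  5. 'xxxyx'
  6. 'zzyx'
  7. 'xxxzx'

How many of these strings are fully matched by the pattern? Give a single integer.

1 → match
2 → no match
3 → no match — must end with 'x'
4 → match
5 → match
6 → match
7 → match
Total matched: 5

5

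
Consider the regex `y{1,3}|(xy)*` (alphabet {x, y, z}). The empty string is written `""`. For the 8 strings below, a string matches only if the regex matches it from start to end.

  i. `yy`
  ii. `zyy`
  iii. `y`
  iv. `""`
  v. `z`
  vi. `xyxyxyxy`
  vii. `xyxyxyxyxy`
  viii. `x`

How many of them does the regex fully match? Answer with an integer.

5

i → match
ii → no match
iii → match
iv → match
v → no match
vi → match
vii → match
viii → no match
Total matched: 5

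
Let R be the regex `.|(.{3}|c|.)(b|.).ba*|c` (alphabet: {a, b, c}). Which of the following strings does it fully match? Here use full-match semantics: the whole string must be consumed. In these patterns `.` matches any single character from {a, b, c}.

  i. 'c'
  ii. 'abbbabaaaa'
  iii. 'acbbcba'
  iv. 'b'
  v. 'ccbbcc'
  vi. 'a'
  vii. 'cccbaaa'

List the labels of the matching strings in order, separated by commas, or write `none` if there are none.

i, ii, iii, iv, vi, vii

i → match
ii → match
iii → match
iv → match
v → no match
vi → match
vii → match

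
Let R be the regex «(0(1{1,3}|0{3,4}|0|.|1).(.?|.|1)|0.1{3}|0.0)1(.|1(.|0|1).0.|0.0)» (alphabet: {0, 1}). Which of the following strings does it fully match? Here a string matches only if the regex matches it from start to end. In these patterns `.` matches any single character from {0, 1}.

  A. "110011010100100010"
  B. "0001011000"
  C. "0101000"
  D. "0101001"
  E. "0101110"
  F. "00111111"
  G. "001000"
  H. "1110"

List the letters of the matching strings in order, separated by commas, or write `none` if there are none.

C

A → no match — must start with "0"
B → no match
C → match
D → no match
E → no match
F → no match
G → no match
H → no match — must start with "0"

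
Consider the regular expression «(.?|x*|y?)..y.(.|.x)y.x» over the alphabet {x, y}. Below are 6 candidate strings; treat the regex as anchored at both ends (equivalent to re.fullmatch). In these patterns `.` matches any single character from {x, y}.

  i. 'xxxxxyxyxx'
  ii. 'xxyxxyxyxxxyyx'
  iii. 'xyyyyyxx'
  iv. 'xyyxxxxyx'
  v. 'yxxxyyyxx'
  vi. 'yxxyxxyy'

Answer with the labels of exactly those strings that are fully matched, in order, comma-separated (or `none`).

iii

i → no match
ii → no match
iii → match
iv → no match
v → no match
vi → no match — must end with 'x'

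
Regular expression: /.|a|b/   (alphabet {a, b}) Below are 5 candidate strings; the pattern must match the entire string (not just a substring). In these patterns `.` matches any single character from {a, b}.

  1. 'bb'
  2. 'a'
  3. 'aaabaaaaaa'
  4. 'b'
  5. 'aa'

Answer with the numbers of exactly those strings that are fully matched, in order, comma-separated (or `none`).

2, 4

1 → no match
2 → match
3 → no match
4 → match
5 → no match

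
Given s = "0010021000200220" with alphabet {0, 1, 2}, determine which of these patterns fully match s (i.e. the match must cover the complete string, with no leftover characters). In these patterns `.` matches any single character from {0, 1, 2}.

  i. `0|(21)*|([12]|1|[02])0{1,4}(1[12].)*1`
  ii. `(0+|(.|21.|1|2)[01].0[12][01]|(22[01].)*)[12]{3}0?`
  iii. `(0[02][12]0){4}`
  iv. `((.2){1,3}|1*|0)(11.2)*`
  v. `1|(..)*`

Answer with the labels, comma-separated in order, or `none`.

i → no match
ii → no match
iii → match
iv → no match
v → match

iii, v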